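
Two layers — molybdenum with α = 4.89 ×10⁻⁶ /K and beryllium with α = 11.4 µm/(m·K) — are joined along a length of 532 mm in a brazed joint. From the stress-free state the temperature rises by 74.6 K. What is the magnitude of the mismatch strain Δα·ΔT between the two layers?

4.86×10⁻⁴

Δα = |4.89 − 11.4|×10⁻⁶/K = 6.51×10⁻⁶/K.
Mismatch strain = Δα·ΔT = 6.51×10⁻⁶ × 74.6 = 4.86×10⁻⁴.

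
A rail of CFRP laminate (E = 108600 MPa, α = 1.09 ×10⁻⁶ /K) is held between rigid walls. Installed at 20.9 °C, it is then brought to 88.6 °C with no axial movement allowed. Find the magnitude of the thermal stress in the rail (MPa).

8.01 MPa

E = 108600 MPa = 108.6 GPa.
ΔT = 67.70 K. Constrained thermal stress σ = E·α·ΔT = 108.6×10³ MPa × 1.09×10⁻⁶ × 67.70 = 8.01 MPa (compressive).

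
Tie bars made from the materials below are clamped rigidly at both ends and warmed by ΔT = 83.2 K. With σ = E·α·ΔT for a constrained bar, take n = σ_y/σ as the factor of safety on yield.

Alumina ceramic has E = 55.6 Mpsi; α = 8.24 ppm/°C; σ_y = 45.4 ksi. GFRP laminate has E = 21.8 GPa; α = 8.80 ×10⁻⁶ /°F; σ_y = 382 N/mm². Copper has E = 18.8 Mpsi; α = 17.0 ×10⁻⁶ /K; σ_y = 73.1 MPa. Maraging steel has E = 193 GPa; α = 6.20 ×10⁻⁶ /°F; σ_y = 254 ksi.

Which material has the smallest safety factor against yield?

copper

With everything in SI (GPa, ×10⁻⁶/K, MPa):
  alumina ceramic: E = 383.3, α = 8.24, σ_y = 313.0 → σ = 263 MPa, n = 1.19
  GFRP laminate: E = 21.80, α = 15.8, σ_y = 382.0 → σ = 28.7 MPa, n = 13.3
  copper: E = 129.6, α = 17.0, σ_y = 73.10 → σ = 183 MPa, n = 0.399
  maraging steel: E = 193.0, α = 11.2, σ_y = 1751 → σ = 179 MPa, n = 9.77
The minimum is copper at n = 0.399.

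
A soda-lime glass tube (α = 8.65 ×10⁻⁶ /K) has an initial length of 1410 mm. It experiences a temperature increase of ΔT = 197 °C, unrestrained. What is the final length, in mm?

ΔL = α·L₀·ΔT = 8.65×10⁻⁶ × 1410 mm × 197.0 K = 2.40 mm.
L = L₀ + ΔL = 1410 + 2.40 = 1412.4 mm.

1412.4 mm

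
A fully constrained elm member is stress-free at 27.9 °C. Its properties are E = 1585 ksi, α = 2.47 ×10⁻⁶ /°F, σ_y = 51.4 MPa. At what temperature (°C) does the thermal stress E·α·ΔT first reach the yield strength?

1090 °C

E = 1585 ksi = 10.93 GPa.
α = 2.47×10⁻⁶/°F × 9/5 = 4.45×10⁻⁶/K.
E·α·ΔT = 51.40 MPa ⇒ ΔT = 51.40 / (10.93×10³ × 4.45×10⁻⁶) = 1058 K.
T = 27.9 + 1058 = 1086 °C.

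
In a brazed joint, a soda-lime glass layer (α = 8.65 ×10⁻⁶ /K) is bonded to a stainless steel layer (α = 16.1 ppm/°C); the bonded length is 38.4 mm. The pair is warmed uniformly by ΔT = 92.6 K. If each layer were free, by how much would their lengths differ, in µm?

Δα = |8.65 − 16.1|×10⁻⁶/K = 7.45×10⁻⁶/K.
ΔL_mismatch = Δα·L·ΔT = 7.45×10⁻⁶ × 38.4 mm × 92.6 K = 26.5 µm.

26.5 µm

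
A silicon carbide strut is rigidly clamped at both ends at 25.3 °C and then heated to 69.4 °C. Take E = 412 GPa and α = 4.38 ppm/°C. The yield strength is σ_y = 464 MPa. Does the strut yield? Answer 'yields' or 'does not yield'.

does not yield

ΔT = 44.10 K. Constrained thermal stress σ = E·α·ΔT = 412.0×10³ MPa × 4.38×10⁻⁶ × 44.10 = 79.6 MPa (compressive).
Compare to σ_y = 464 MPa: σ < σ_y, so it does not yield.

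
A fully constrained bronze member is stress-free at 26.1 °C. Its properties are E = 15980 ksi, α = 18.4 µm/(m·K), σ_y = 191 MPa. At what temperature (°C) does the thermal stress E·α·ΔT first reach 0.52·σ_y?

E = 15980 ksi = 110.2 GPa.
E·α·ΔT = 99.32 MPa ⇒ ΔT = 99.32 / (110.2×10³ × 18.4×10⁻⁶) = 48.99 K.
T = 26.1 + 48.99 = 75.09 °C.

75.1 °C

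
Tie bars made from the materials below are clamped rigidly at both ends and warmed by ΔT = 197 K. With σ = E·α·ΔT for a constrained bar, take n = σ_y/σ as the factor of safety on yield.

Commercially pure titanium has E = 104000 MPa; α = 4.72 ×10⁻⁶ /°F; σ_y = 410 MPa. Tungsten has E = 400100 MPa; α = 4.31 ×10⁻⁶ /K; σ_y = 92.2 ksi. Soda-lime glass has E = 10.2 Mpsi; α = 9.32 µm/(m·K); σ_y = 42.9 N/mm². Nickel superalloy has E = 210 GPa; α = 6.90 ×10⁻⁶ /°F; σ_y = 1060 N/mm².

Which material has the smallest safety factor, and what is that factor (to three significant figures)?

soda-lime glass, n = 0.332

Per material, after unit conversion:
  commercially pure titanium: E = 104.0, α = 8.50, σ_y = 410.0 → σ = 174 MPa, n = 2.36
  tungsten: E = 400.1, α = 4.31, σ_y = 635.7 → σ = 340 MPa, n = 1.87
  soda-lime glass: E = 70.33, α = 9.32, σ_y = 42.90 → σ = 129 MPa, n = 0.332
  nickel superalloy: E = 210.0, α = 12.4, σ_y = 1060 → σ = 514 MPa, n = 2.06
Smallest n: soda-lime glass with n = 0.332.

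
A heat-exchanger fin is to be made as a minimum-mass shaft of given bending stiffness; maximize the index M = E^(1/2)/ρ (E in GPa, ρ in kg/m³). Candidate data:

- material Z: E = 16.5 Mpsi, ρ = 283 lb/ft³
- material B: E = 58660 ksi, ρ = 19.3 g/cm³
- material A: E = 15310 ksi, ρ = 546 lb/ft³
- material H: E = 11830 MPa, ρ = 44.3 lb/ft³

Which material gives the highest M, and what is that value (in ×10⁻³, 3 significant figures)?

material H, M = 4.85×10⁻³

Convert each candidate to consistent units, then evaluate M:
  material Z: E = 113.8 GPa, ρ = 4533 kg/m³
  material B: E = 404.4 GPa, ρ = 19300 kg/m³
  material A: E = 105.6 GPa, ρ = 8746 kg/m³
  material H: E = 11.83 GPa, ρ = 709.6 kg/m³
  material H: M = 4.85×10⁻³
  material Z: M = 2.35×10⁻³
  material A: M = 1.17×10⁻³
  material B: M = 1.04×10⁻³
Material H has the largest M.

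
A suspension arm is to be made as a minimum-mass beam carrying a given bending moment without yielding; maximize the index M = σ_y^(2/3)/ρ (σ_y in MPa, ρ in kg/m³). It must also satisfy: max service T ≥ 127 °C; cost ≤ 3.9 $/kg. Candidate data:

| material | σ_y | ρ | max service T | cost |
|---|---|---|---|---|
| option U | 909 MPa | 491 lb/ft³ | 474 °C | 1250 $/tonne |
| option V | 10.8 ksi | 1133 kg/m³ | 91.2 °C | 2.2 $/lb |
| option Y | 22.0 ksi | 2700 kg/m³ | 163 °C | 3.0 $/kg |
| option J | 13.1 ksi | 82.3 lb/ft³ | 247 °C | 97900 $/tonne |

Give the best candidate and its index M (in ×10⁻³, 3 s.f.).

option U, M = 11.9×10⁻³

Screen on constraints: max service T ≥ 127 °C; cost ≤ 3.9 $/kg. Survivors: option U, option Y.
Convert each candidate to consistent units, then evaluate M:
  option U: σ_y = 909.0 MPa, ρ = 7865 kg/m³
  option Y: σ_y = 151.7 MPa, ρ = 2700 kg/m³
  option U: M = 11.9×10⁻³
  option Y: M = 10.5×10⁻³
Option U has the largest M.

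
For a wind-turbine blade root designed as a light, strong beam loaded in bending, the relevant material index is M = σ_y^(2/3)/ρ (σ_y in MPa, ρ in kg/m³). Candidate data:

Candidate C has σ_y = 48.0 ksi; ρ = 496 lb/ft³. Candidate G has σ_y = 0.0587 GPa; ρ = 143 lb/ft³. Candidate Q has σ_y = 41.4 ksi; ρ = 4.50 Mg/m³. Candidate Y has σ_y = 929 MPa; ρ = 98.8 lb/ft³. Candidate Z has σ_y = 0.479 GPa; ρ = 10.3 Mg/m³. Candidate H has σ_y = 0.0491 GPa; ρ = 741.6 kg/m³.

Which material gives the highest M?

Convert each candidate to consistent units, then evaluate M:
  candidate C: σ_y = 330.9 MPa, ρ = 7945 kg/m³
  candidate G: σ_y = 58.70 MPa, ρ = 2291 kg/m³
  candidate Q: σ_y = 285.4 MPa, ρ = 4500 kg/m³
  candidate Y: σ_y = 929.0 MPa, ρ = 1583 kg/m³
  candidate Z: σ_y = 479.0 MPa, ρ = 10300 kg/m³
  candidate H: σ_y = 49.10 MPa, ρ = 741.6 kg/m³
  candidate Y: M = 60.2×10⁻³
  candidate H: M = 18.1×10⁻³
  candidate Q: M = 9.63×10⁻³
  candidate G: M = 6.59×10⁻³
  candidate C: M = 6.02×10⁻³
  candidate Z: M = 5.94×10⁻³
The maximum is for candidate Y.

candidate Y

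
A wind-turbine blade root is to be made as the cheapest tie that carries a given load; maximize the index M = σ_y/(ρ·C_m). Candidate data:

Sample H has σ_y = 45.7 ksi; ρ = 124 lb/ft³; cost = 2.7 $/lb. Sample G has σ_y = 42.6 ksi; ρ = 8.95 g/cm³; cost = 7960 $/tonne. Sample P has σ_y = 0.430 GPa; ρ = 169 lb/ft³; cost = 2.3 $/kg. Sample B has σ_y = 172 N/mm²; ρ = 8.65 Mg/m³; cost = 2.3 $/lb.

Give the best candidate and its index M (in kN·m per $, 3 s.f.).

Normalizing units and computing the index:
  sample H: σ_y = 315.1 MPa, ρ = 1986 kg/m³, cost = 5.952 $/kg
  sample G: σ_y = 293.7 MPa, ρ = 8950 kg/m³, cost = 7.960 $/kg
  sample P: σ_y = 430.0 MPa, ρ = 2707 kg/m³, cost = 2.300 $/kg
  sample B: σ_y = 172.0 MPa, ρ = 8650 kg/m³, cost = 5.071 $/kg
  sample P: M = 69.1 kN·m per $
  sample H: M = 26.7 kN·m per $
  sample G: M = 4.12 kN·m per $
  sample B: M = 3.92 kN·m per $
Sample P ranks first.

sample P, M = 69.1 kN·m per $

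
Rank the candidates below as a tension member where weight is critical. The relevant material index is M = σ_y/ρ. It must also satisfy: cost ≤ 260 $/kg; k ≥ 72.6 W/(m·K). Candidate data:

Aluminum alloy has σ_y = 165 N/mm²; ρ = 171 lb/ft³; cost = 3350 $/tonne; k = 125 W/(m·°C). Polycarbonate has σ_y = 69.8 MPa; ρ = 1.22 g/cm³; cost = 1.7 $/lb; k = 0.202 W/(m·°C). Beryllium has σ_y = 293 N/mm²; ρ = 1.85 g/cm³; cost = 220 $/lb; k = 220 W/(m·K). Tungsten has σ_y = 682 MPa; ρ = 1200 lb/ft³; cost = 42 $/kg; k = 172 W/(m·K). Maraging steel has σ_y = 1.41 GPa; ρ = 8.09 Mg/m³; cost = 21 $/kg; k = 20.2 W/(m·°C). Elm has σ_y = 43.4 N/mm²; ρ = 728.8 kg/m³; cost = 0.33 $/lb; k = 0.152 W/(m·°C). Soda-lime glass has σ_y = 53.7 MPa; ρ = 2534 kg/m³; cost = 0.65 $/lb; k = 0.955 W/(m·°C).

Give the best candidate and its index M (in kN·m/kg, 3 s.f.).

Screen on constraints: cost ≤ 260 $/kg; k ≥ 72.6 W/(m·K). Survivors: aluminum alloy, tungsten.
Normalizing units and computing the index:
  aluminum alloy: σ_y = 165.0 MPa, ρ = 2739 kg/m³
  tungsten: σ_y = 682.0 MPa, ρ = 19220 kg/m³
  aluminum alloy: M = 60.2 kN·m/kg
  tungsten: M = 35.5 kN·m/kg
Aluminum alloy has the largest M.

aluminum alloy, M = 60.2 kN·m/kg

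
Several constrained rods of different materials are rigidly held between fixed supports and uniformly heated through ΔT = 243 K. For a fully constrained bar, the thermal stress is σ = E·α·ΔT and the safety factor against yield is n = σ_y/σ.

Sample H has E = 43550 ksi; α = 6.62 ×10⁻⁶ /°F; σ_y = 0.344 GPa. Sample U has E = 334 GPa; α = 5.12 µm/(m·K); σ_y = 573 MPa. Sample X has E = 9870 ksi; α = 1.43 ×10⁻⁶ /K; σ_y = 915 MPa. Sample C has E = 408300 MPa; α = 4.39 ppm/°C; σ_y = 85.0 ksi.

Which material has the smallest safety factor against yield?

sample H

Per material, after unit conversion:
  sample H: E = 300.3, α = 11.9, σ_y = 344.0 → σ = 869 MPa, n = 0.396
  sample U: E = 334.0, α = 5.12, σ_y = 573.0 → σ = 416 MPa, n = 1.38
  sample X: E = 68.05, α = 1.43, σ_y = 915.0 → σ = 23.6 MPa, n = 38.7
  sample C: E = 408.3, α = 4.39, σ_y = 586.1 → σ = 436 MPa, n = 1.35
Sample H has the lowest safety factor, n = 0.396.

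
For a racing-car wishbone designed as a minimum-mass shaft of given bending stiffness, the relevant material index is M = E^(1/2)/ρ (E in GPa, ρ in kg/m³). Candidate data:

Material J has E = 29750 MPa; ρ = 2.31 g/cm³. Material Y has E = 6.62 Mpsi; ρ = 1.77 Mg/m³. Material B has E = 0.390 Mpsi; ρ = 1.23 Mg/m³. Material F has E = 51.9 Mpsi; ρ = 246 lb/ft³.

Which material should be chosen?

After converting to SI:
  material J: E = 29.75 GPa, ρ = 2310 kg/m³
  material Y: E = 45.64 GPa, ρ = 1770 kg/m³
  material B: E = 2.689 GPa, ρ = 1230 kg/m³
  material F: E = 357.8 GPa, ρ = 3941 kg/m³
  material F: M = 4.80×10⁻³
  material Y: M = 3.82×10⁻³
  material J: M = 2.36×10⁻³
  material B: M = 1.33×10⁻³
Highest index: material F.

material F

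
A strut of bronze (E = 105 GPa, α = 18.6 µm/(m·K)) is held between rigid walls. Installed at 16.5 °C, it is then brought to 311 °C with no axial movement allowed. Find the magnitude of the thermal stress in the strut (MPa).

ΔT = 294.5 K. Constrained thermal stress σ = E·α·ΔT = 105.0×10³ MPa × 18.6×10⁻⁶ × 294.5 = 575 MPa (compressive).

575 MPa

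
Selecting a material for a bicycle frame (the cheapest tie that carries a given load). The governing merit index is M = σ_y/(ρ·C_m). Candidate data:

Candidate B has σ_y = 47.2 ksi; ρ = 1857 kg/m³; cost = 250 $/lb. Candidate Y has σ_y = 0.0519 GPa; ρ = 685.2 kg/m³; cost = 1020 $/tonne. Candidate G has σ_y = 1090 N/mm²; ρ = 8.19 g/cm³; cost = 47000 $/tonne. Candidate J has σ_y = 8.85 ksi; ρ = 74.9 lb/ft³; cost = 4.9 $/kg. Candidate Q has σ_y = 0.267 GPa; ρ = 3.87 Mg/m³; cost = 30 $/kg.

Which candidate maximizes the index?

Convert each candidate to consistent units, then evaluate M:
  candidate B: σ_y = 325.4 MPa, ρ = 1857 kg/m³, cost = 551.1 $/kg
  candidate Y: σ_y = 51.90 MPa, ρ = 685.2 kg/m³, cost = 1.020 $/kg
  candidate G: σ_y = 1090 MPa, ρ = 8190 kg/m³, cost = 47.00 $/kg
  candidate J: σ_y = 61.02 MPa, ρ = 1200 kg/m³, cost = 4.900 $/kg
  candidate Q: σ_y = 267.0 MPa, ρ = 3870 kg/m³, cost = 30.00 $/kg
  candidate Y: M = 74.3 kN·m per $
  candidate J: M = 10.4 kN·m per $
  candidate G: M = 2.83 kN·m per $
  candidate Q: M = 2.30 kN·m per $
  candidate B: M = 0.318 kN·m per $
The maximum is for candidate Y.

candidate Y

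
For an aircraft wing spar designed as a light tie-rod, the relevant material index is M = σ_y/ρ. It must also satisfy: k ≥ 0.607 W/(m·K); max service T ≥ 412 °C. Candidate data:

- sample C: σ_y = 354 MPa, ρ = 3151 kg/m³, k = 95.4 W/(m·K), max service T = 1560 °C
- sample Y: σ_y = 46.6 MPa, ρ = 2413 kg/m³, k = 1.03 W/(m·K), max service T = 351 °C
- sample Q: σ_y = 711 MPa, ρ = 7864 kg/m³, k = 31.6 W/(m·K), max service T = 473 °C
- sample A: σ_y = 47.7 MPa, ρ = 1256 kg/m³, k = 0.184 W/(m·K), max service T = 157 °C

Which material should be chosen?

sample C

Screen on constraints: k ≥ 0.607 W/(m·K); max service T ≥ 412 °C. Survivors: sample C, sample Q.
Computing M directly (units already consistent):
  sample C: M = 112 kN·m/kg
  sample Q: M = 90.4 kN·m/kg
Highest index: sample C.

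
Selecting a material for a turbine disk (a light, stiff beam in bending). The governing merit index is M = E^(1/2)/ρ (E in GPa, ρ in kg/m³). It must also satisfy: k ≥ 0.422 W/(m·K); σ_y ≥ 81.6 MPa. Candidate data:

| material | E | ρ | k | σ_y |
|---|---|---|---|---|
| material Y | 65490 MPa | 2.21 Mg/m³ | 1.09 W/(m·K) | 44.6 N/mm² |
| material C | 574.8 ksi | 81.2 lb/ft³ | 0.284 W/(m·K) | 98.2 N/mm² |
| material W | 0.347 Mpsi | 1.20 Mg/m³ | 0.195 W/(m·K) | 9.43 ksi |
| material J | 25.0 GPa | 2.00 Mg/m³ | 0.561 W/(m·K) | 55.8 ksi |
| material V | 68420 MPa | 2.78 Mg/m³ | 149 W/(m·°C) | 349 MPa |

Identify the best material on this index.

material V

Screen on constraints: k ≥ 0.422 W/(m·K); σ_y ≥ 81.6 MPa. Survivors: material J, material V.
In SI units:
  material J: E = 25.00 GPa, ρ = 2000 kg/m³
  material V: E = 68.42 GPa, ρ = 2780 kg/m³
  material V: M = 2.98×10⁻³
  material J: M = 2.50×10⁻³
Material V has the largest M.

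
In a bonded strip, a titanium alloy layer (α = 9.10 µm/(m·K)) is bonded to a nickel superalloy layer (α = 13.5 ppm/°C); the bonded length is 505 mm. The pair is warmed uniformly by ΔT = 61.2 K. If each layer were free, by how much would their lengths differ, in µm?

Δα = |9.10 − 13.5|×10⁻⁶/K = 4.40×10⁻⁶/K.
ΔL_mismatch = Δα·L·ΔT = 4.40×10⁻⁶ × 505.0 mm × 61.2 K = 136 µm.

136 µm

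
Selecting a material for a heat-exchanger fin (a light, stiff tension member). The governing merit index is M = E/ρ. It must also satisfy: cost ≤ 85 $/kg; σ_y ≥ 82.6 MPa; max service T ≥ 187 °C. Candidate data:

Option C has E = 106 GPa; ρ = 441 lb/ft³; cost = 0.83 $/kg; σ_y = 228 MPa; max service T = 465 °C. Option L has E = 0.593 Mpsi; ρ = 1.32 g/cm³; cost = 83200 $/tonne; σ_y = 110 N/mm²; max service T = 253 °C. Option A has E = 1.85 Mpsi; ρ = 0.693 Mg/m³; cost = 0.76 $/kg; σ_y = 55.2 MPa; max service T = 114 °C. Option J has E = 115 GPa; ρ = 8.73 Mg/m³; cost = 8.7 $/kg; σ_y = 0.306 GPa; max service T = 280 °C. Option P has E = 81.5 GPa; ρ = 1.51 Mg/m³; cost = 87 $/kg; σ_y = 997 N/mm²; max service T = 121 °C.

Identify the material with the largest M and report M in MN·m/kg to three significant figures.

option C, M = 15.0 MN·m/kg

Screen on constraints: cost ≤ 85 $/kg; σ_y ≥ 82.6 MPa; max service T ≥ 187 °C. Survivors: option C, option L, option J.
Convert each candidate to consistent units, then evaluate M:
  option C: E = 106.0 GPa, ρ = 7064 kg/m³
  option L: E = 4.089 GPa, ρ = 1320 kg/m³
  option J: E = 115.0 GPa, ρ = 8730 kg/m³
  option C: M = 15.0 MN·m/kg
  option J: M = 13.2 MN·m/kg
  option L: M = 3.10 MN·m/kg
Option C ranks first.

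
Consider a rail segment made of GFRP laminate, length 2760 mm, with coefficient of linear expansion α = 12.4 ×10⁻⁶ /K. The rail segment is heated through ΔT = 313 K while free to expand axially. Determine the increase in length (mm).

10.7 mm

ΔL = α·L₀·ΔT = 12.4×10⁻⁶ × 2760 mm × 313.0 K = 10.7 mm.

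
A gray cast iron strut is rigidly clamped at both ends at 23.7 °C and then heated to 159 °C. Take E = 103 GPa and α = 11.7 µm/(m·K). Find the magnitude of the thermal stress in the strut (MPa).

ΔT = 135.3 K. Constrained thermal stress σ = E·α·ΔT = 103.0×10³ MPa × 11.7×10⁻⁶ × 135.3 = 163 MPa (compressive).

163 MPa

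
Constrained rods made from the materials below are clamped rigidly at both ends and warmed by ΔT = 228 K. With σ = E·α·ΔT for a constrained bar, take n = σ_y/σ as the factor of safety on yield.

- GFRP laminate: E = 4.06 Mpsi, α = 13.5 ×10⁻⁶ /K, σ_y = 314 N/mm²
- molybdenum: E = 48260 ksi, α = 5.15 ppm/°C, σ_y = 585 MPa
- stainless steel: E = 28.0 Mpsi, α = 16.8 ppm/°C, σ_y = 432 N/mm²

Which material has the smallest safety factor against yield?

With everything in SI (GPa, ×10⁻⁶/K, MPa):
  GFRP laminate: E = 27.99, α = 13.5, σ_y = 314.0 → σ = 86.2 MPa, n = 3.64
  molybdenum: E = 332.7, α = 5.15, σ_y = 585.0 → σ = 391 MPa, n = 1.50
  stainless steel: E = 193.1, α = 16.8, σ_y = 432.0 → σ = 739 MPa, n = 0.584
Stainless steel has the lowest safety factor, n = 0.584.

stainless steel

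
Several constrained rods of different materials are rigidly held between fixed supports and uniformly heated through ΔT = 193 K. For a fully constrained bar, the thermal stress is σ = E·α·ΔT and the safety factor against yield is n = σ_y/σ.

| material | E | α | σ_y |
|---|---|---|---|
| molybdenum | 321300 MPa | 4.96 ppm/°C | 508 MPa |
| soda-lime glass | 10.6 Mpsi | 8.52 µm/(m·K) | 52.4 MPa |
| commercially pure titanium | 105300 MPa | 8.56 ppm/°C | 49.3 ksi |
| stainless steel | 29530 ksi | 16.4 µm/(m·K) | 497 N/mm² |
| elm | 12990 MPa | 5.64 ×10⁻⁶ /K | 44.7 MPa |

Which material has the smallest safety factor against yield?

soda-lime glass

Converting E to GPa, α to ×10⁻⁶/K, σ_y to MPa, then σ and n for each:
  molybdenum: E = 321.3, α = 4.96, σ_y = 508.0 → σ = 308 MPa, n = 1.65
  soda-lime glass: E = 73.08, α = 8.52, σ_y = 52.40 → σ = 120 MPa, n = 0.436
  commercially pure titanium: E = 105.3, α = 8.56, σ_y = 339.9 → σ = 174 MPa, n = 1.95
  stainless steel: E = 203.6, α = 16.4, σ_y = 497.0 → σ = 644 MPa, n = 0.771
  elm: E = 12.99, α = 5.64, σ_y = 44.70 → σ = 14.1 MPa, n = 3.16
Smallest n: soda-lime glass with n = 0.436.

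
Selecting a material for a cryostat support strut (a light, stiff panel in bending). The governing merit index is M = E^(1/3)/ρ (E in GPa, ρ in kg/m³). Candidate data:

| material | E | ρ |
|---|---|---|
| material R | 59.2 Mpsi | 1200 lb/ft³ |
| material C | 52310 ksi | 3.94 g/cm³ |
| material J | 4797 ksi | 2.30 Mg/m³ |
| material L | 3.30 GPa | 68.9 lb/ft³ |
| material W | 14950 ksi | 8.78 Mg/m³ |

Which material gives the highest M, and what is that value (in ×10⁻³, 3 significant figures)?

material C, M = 1.81×10⁻³

Putting every candidate on a common basis:
  material R: E = 408.2 GPa, ρ = 19220 kg/m³
  material C: E = 360.7 GPa, ρ = 3940 kg/m³
  material J: E = 33.07 GPa, ρ = 2300 kg/m³
  material L: E = 3.300 GPa, ρ = 1104 kg/m³
  material W: E = 103.1 GPa, ρ = 8780 kg/m³
  material C: M = 1.81×10⁻³
  material J: M = 1.40×10⁻³
  material L: M = 1.35×10⁻³
  material W: M = 0.534×10⁻³
  material R: M = 0.386×10⁻³
Highest index: material C.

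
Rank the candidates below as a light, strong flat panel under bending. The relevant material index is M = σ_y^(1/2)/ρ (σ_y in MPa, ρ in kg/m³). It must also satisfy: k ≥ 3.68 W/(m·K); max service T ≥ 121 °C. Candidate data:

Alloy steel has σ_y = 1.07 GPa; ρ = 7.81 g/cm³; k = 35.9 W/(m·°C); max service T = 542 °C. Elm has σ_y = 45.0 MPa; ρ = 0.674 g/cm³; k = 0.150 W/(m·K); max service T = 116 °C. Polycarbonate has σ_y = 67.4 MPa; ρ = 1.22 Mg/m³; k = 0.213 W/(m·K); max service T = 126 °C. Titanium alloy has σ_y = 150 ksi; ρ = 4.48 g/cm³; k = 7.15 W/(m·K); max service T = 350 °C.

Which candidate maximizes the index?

titanium alloy

Screen on constraints: k ≥ 3.68 W/(m·K); max service T ≥ 121 °C. Survivors: alloy steel, titanium alloy.
Convert each candidate to consistent units, then evaluate M:
  alloy steel: σ_y = 1070 MPa, ρ = 7810 kg/m³
  titanium alloy: σ_y = 1034 MPa, ρ = 4480 kg/m³
  titanium alloy: M = 7.18×10⁻³
  alloy steel: M = 4.19×10⁻³
The maximum is for titanium alloy.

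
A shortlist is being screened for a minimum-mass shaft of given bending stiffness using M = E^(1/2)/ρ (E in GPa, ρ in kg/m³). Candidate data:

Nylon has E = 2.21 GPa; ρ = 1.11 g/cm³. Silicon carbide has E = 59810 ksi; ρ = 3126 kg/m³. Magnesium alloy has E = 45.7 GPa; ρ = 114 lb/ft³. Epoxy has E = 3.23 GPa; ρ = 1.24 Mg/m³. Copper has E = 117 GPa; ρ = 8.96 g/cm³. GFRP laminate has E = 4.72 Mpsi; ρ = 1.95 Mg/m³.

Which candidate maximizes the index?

Convert each candidate to consistent units, then evaluate M:
  nylon: E = 2.210 GPa, ρ = 1110 kg/m³
  silicon carbide: E = 412.4 GPa, ρ = 3126 kg/m³
  magnesium alloy: E = 45.70 GPa, ρ = 1826 kg/m³
  epoxy: E = 3.230 GPa, ρ = 1240 kg/m³
  copper: E = 117.0 GPa, ρ = 8960 kg/m³
  GFRP laminate: E = 32.54 GPa, ρ = 1950 kg/m³
  silicon carbide: M = 6.50×10⁻³
  magnesium alloy: M = 3.70×10⁻³
  GFRP laminate: M = 2.93×10⁻³
  epoxy: M = 1.45×10⁻³
  nylon: M = 1.34×10⁻³
  copper: M = 1.21×10⁻³
Highest index: silicon carbide.

silicon carbide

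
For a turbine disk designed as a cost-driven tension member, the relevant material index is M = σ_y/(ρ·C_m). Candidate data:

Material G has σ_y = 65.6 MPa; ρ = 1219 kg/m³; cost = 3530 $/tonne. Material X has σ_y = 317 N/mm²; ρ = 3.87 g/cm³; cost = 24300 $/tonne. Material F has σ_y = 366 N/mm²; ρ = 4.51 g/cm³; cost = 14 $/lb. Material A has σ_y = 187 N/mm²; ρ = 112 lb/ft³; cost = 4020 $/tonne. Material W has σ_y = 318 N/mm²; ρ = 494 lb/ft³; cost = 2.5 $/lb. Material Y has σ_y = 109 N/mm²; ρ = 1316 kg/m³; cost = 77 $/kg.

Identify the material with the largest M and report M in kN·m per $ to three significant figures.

material A, M = 25.9 kN·m per $

Normalizing units and computing the index:
  material G: σ_y = 65.60 MPa, ρ = 1219 kg/m³, cost = 3.530 $/kg
  material X: σ_y = 317.0 MPa, ρ = 3870 kg/m³, cost = 24.30 $/kg
  material F: σ_y = 366.0 MPa, ρ = 4510 kg/m³, cost = 30.86 $/kg
  material A: σ_y = 187.0 MPa, ρ = 1794 kg/m³, cost = 4.020 $/kg
  material W: σ_y = 318.0 MPa, ρ = 7913 kg/m³, cost = 5.511 $/kg
  material Y: σ_y = 109.0 MPa, ρ = 1316 kg/m³, cost = 77.00 $/kg
  material A: M = 25.9 kN·m per $
  material G: M = 15.2 kN·m per $
  material W: M = 7.29 kN·m per $
  material X: M = 3.37 kN·m per $
  material F: M = 2.63 kN·m per $
  material Y: M = 1.08 kN·m per $
Material A has the largest M.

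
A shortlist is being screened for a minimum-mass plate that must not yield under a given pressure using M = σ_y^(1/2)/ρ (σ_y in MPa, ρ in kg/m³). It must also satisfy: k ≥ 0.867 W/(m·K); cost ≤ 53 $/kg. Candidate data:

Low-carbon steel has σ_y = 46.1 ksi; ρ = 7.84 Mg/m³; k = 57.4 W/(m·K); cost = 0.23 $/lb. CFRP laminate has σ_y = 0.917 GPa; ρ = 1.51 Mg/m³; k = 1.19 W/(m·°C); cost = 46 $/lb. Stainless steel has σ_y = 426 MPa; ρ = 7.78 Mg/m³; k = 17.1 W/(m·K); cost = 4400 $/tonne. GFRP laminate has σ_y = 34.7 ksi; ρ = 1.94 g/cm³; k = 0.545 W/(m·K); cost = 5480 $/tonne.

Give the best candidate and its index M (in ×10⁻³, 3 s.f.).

stainless steel, M = 2.65×10⁻³

Screen on constraints: k ≥ 0.867 W/(m·K); cost ≤ 53 $/kg. Survivors: low-carbon steel, stainless steel.
Normalizing units and computing the index:
  low-carbon steel: σ_y = 317.8 MPa, ρ = 7840 kg/m³
  stainless steel: σ_y = 426.0 MPa, ρ = 7780 kg/m³
  stainless steel: M = 2.65×10⁻³
  low-carbon steel: M = 2.27×10⁻³
Stainless steel ranks first.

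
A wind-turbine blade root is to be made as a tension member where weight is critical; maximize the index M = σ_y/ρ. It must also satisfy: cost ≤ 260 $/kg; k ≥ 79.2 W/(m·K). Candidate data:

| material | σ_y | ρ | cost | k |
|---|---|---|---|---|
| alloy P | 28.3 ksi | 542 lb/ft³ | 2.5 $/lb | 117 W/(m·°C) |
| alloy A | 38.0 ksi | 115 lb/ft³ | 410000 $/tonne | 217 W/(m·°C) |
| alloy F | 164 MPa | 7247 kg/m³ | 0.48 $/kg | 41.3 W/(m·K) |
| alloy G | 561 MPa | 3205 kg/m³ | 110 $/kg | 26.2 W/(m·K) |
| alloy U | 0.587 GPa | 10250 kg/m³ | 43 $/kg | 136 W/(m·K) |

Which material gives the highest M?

Screen on constraints: cost ≤ 260 $/kg; k ≥ 79.2 W/(m·K). Survivors: alloy P, alloy U.
Normalizing units and computing the index:
  alloy P: σ_y = 195.1 MPa, ρ = 8682 kg/m³
  alloy U: σ_y = 587.0 MPa, ρ = 10250 kg/m³
  alloy U: M = 57.3 kN·m/kg
  alloy P: M = 22.5 kN·m/kg
Highest index: alloy U.

alloy U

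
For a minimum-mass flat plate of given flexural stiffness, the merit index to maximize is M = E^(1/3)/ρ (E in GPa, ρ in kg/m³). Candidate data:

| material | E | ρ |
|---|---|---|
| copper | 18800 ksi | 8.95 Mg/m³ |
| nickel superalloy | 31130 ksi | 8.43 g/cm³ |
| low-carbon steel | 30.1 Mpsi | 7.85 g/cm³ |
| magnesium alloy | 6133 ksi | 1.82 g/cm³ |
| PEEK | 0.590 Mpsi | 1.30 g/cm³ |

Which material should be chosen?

Normalizing units and computing the index:
  copper: E = 129.6 GPa, ρ = 8950 kg/m³
  nickel superalloy: E = 214.6 GPa, ρ = 8430 kg/m³
  low-carbon steel: E = 207.5 GPa, ρ = 7850 kg/m³
  magnesium alloy: E = 42.29 GPa, ρ = 1820 kg/m³
  PEEK: E = 4.068 GPa, ρ = 1300 kg/m³
  magnesium alloy: M = 1.91×10⁻³
  PEEK: M = 1.23×10⁻³
  low-carbon steel: M = 0.754×10⁻³
  nickel superalloy: M = 0.710×10⁻³
  copper: M = 0.565×10⁻³
Magnesium alloy ranks first.

magnesium alloy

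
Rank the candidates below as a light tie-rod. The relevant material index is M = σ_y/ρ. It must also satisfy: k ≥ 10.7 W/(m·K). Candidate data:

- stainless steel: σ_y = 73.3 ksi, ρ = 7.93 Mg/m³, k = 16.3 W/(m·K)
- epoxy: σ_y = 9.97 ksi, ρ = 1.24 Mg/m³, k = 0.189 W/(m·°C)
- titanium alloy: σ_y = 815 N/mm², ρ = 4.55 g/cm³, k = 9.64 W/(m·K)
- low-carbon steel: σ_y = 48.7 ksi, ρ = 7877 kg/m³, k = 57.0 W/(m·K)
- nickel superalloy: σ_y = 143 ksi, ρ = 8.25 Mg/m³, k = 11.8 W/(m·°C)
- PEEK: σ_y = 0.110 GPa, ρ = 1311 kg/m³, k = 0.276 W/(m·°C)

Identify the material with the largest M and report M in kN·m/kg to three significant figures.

nickel superalloy, M = 120 kN·m/kg

Screen on constraints: k ≥ 10.7 W/(m·K). Survivors: stainless steel, low-carbon steel, nickel superalloy.
In SI units:
  stainless steel: σ_y = 505.4 MPa, ρ = 7930 kg/m³
  low-carbon steel: σ_y = 335.8 MPa, ρ = 7877 kg/m³
  nickel superalloy: σ_y = 986.0 MPa, ρ = 8250 kg/m³
  nickel superalloy: M = 120 kN·m/kg
  stainless steel: M = 63.7 kN·m/kg
  low-carbon steel: M = 42.6 kN·m/kg
The maximum is for nickel superalloy.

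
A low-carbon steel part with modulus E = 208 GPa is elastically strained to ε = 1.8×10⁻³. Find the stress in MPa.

σ = E·ε = 208000 MPa × 1.8×10⁻³ = 374 MPa.

374 MPa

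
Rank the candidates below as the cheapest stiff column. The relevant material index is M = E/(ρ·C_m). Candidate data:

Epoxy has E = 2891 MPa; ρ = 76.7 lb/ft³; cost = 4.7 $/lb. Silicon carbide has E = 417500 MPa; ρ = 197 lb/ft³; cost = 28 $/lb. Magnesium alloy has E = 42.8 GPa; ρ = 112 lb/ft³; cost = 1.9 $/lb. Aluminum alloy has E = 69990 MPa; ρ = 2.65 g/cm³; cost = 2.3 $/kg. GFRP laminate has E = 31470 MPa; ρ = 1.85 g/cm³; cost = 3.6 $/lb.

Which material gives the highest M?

aluminum alloy

After converting to SI:
  epoxy: E = 2.891 GPa, ρ = 1229 kg/m³, cost = 10.36 $/kg
  silicon carbide: E = 417.5 GPa, ρ = 3156 kg/m³, cost = 61.73 $/kg
  magnesium alloy: E = 42.80 GPa, ρ = 1794 kg/m³, cost = 4.189 $/kg
  aluminum alloy: E = 69.99 GPa, ρ = 2650 kg/m³, cost = 2.300 $/kg
  GFRP laminate: E = 31.47 GPa, ρ = 1850 kg/m³, cost = 7.937 $/kg
  aluminum alloy: M = 11.5 MN·m per $
  magnesium alloy: M = 5.70 MN·m per $
  GFRP laminate: M = 2.14 MN·m per $
  silicon carbide: M = 2.14 MN·m per $
  epoxy: M = 0.227 MN·m per $
Aluminum alloy has the largest M.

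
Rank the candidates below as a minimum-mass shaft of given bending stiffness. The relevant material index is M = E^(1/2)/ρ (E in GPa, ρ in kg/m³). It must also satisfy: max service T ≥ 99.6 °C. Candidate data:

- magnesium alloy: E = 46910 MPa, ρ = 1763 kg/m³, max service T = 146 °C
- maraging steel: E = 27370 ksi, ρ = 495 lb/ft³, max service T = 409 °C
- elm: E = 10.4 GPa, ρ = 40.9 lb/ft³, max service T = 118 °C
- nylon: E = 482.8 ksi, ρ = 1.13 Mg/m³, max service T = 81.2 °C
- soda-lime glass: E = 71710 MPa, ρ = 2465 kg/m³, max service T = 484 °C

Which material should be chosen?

elm

Screen on constraints: max service T ≥ 99.6 °C. Survivors: magnesium alloy, maraging steel, elm, soda-lime glass.
After converting to SI:
  magnesium alloy: E = 46.91 GPa, ρ = 1763 kg/m³
  maraging steel: E = 188.7 GPa, ρ = 7929 kg/m³
  elm: E = 10.40 GPa, ρ = 655.2 kg/m³
  soda-lime glass: E = 71.71 GPa, ρ = 2465 kg/m³
  elm: M = 4.92×10⁻³
  magnesium alloy: M = 3.88×10⁻³
  soda-lime glass: M = 3.44×10⁻³
  maraging steel: M = 1.73×10⁻³
Highest index: elm.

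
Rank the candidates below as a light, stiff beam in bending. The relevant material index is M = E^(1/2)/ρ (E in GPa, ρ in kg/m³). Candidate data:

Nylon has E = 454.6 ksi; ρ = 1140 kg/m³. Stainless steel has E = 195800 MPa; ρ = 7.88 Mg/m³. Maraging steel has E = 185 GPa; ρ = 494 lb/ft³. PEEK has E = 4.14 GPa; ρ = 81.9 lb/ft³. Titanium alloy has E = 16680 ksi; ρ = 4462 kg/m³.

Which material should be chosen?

titanium alloy

After converting to SI:
  nylon: E = 3.134 GPa, ρ = 1140 kg/m³
  stainless steel: E = 195.8 GPa, ρ = 7880 kg/m³
  maraging steel: E = 185.0 GPa, ρ = 7913 kg/m³
  PEEK: E = 4.140 GPa, ρ = 1312 kg/m³
  titanium alloy: E = 115.0 GPa, ρ = 4462 kg/m³
  titanium alloy: M = 2.40×10⁻³
  stainless steel: M = 1.78×10⁻³
  maraging steel: M = 1.72×10⁻³
  nylon: M = 1.55×10⁻³
  PEEK: M = 1.55×10⁻³
Highest index: titanium alloy.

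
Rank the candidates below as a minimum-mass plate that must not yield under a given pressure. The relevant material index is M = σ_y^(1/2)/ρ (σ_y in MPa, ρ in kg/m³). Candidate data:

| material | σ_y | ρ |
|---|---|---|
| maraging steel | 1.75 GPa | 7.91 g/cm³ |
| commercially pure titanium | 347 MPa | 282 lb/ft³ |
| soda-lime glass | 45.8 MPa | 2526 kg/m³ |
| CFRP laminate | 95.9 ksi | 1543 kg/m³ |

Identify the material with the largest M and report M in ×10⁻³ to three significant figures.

CFRP laminate, M = 16.7×10⁻³

In SI units:
  maraging steel: σ_y = 1750 MPa, ρ = 7910 kg/m³
  commercially pure titanium: σ_y = 347.0 MPa, ρ = 4517 kg/m³
  soda-lime glass: σ_y = 45.80 MPa, ρ = 2526 kg/m³
  CFRP laminate: σ_y = 661.2 MPa, ρ = 1543 kg/m³
  CFRP laminate: M = 16.7×10⁻³
  maraging steel: M = 5.29×10⁻³
  commercially pure titanium: M = 4.12×10⁻³
  soda-lime glass: M = 2.68×10⁻³
Highest index: CFRP laminate.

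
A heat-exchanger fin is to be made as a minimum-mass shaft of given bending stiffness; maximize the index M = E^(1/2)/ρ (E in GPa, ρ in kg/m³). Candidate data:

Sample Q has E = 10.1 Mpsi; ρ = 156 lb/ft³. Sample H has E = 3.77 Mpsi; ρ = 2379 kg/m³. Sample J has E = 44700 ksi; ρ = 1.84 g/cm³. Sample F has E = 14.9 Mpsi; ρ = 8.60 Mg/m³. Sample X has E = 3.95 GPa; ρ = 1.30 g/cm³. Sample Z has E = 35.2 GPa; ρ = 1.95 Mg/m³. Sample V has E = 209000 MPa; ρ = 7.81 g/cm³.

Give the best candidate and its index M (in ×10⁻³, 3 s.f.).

Convert each candidate to consistent units, then evaluate M:
  sample Q: E = 69.64 GPa, ρ = 2499 kg/m³
  sample H: E = 25.99 GPa, ρ = 2379 kg/m³
  sample J: E = 308.2 GPa, ρ = 1840 kg/m³
  sample F: E = 102.7 GPa, ρ = 8600 kg/m³
  sample X: E = 3.950 GPa, ρ = 1300 kg/m³
  sample Z: E = 35.20 GPa, ρ = 1950 kg/m³
  sample V: E = 209.0 GPa, ρ = 7810 kg/m³
  sample J: M = 9.54×10⁻³
  sample Q: M = 3.34×10⁻³
  sample Z: M = 3.04×10⁻³
  sample H: M = 2.14×10⁻³
  sample V: M = 1.85×10⁻³
  sample X: M = 1.53×10⁻³
  sample F: M = 1.18×10⁻³
Sample J has the largest M.

sample J, M = 9.54×10⁻³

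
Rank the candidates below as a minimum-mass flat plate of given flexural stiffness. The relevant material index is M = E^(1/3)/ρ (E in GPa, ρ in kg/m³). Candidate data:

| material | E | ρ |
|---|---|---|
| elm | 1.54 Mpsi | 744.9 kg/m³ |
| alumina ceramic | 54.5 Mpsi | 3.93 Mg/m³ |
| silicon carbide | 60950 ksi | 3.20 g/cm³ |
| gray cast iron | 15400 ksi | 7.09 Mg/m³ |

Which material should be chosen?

elm

Convert each candidate to consistent units, then evaluate M:
  elm: E = 10.62 GPa, ρ = 744.9 kg/m³
  alumina ceramic: E = 375.8 GPa, ρ = 3930 kg/m³
  silicon carbide: E = 420.2 GPa, ρ = 3200 kg/m³
  gray cast iron: E = 106.2 GPa, ρ = 7090 kg/m³
  elm: M = 2.95×10⁻³
  silicon carbide: M = 2.34×10⁻³
  alumina ceramic: M = 1.84×10⁻³
  gray cast iron: M = 0.668×10⁻³
Highest index: elm.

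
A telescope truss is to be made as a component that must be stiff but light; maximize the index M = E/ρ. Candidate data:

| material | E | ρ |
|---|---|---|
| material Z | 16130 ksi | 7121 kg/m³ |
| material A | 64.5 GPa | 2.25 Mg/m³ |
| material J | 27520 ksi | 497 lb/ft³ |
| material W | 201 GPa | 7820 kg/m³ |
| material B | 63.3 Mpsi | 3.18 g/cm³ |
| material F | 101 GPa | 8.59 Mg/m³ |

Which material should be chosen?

After converting to SI:
  material Z: E = 111.2 GPa, ρ = 7121 kg/m³
  material A: E = 64.50 GPa, ρ = 2250 kg/m³
  material J: E = 189.7 GPa, ρ = 7961 kg/m³
  material W: E = 201.0 GPa, ρ = 7820 kg/m³
  material B: E = 436.4 GPa, ρ = 3180 kg/m³
  material F: E = 101.0 GPa, ρ = 8590 kg/m³
  material B: M = 137 MN·m/kg
  material A: M = 28.7 MN·m/kg
  material W: M = 25.7 MN·m/kg
  material J: M = 23.8 MN·m/kg
  material Z: M = 15.6 MN·m/kg
  material F: M = 11.8 MN·m/kg
Highest index: material B.

material B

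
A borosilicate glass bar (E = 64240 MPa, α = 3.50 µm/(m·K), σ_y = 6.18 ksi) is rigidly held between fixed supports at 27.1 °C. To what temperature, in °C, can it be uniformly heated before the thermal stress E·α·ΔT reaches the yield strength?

E = 64240 MPa = 64.24 GPa.
σ_y = 6.18 ksi = 42.61 MPa.
E·α·ΔT = 42.61 MPa ⇒ ΔT = 42.61 / (64.24×10³ × 3.50×10⁻⁶) = 189.5 K.
T = 27.1 + 189.5 = 216.6 °C.

217 °C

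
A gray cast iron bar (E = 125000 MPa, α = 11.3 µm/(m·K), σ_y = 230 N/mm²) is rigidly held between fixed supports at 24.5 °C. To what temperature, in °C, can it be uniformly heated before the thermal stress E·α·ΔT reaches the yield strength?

187 °C

E = 125000 MPa = 125.0 GPa.
σ_y = 230 N/mm² = 230.0 MPa.
E·α·ΔT = 230.0 MPa ⇒ ΔT = 230.0 / (125.0×10³ × 11.3×10⁻⁶) = 162.8 K.
T = 24.5 + 162.8 = 187.3 °C.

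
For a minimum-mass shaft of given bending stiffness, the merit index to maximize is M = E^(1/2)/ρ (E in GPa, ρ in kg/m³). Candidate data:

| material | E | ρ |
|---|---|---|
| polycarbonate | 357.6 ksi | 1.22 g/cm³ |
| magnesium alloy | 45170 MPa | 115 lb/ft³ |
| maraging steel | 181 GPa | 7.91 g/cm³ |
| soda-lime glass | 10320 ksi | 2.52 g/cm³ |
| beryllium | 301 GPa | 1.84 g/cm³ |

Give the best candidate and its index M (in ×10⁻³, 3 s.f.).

beryllium, M = 9.43×10⁻³

After converting to SI:
  polycarbonate: E = 2.466 GPa, ρ = 1220 kg/m³
  magnesium alloy: E = 45.17 GPa, ρ = 1842 kg/m³
  maraging steel: E = 181.0 GPa, ρ = 7910 kg/m³
  soda-lime glass: E = 71.15 GPa, ρ = 2520 kg/m³
  beryllium: E = 301.0 GPa, ρ = 1840 kg/m³
  beryllium: M = 9.43×10⁻³
  magnesium alloy: M = 3.65×10⁻³
  soda-lime glass: M = 3.35×10⁻³
  maraging steel: M = 1.70×10⁻³
  polycarbonate: M = 1.29×10⁻³
Highest index: beryllium.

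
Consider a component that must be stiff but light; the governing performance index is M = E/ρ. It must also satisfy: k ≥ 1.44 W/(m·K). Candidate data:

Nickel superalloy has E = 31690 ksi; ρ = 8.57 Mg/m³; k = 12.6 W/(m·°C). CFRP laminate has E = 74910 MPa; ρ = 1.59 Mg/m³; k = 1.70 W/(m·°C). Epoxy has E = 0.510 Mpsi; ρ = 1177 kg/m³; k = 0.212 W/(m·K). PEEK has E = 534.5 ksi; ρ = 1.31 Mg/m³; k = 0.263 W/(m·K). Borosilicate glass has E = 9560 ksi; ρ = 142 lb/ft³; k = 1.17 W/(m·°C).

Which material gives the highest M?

CFRP laminate

Screen on constraints: k ≥ 1.44 W/(m·K). Survivors: nickel superalloy, CFRP laminate.
After converting to SI:
  nickel superalloy: E = 218.5 GPa, ρ = 8570 kg/m³
  CFRP laminate: E = 74.91 GPa, ρ = 1590 kg/m³
  CFRP laminate: M = 47.1 MN·m/kg
  nickel superalloy: M = 25.5 MN·m/kg
Highest index: CFRP laminate.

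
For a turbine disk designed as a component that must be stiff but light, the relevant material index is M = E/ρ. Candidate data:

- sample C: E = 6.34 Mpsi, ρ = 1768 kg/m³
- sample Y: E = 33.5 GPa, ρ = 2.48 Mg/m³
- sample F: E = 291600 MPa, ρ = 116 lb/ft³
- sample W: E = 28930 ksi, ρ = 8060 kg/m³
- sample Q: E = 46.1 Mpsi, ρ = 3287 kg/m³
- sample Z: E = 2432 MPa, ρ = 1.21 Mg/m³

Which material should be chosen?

sample F

Normalizing units and computing the index:
  sample C: E = 43.71 GPa, ρ = 1768 kg/m³
  sample Y: E = 33.50 GPa, ρ = 2480 kg/m³
  sample F: E = 291.6 GPa, ρ = 1858 kg/m³
  sample W: E = 199.5 GPa, ρ = 8060 kg/m³
  sample Q: E = 317.8 GPa, ρ = 3287 kg/m³
  sample Z: E = 2.432 GPa, ρ = 1210 kg/m³
  sample F: M = 157 MN·m/kg
  sample Q: M = 96.7 MN·m/kg
  sample W: M = 24.7 MN·m/kg
  sample C: M = 24.7 MN·m/kg
  sample Y: M = 13.5 MN·m/kg
  sample Z: M = 2.01 MN·m/kg
Sample F has the largest M.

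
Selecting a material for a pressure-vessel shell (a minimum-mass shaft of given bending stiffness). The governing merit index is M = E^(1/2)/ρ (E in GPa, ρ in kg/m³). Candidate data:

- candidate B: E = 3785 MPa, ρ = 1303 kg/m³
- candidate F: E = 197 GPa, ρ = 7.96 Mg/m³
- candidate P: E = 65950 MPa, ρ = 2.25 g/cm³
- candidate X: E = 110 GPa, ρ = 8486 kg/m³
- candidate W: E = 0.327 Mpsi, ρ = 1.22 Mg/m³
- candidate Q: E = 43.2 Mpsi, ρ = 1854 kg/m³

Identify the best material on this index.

candidate Q

After converting to SI:
  candidate B: E = 3.785 GPa, ρ = 1303 kg/m³
  candidate F: E = 197.0 GPa, ρ = 7960 kg/m³
  candidate P: E = 65.95 GPa, ρ = 2250 kg/m³
  candidate X: E = 110.0 GPa, ρ = 8486 kg/m³
  candidate W: E = 2.255 GPa, ρ = 1220 kg/m³
  candidate Q: E = 297.9 GPa, ρ = 1854 kg/m³
  candidate Q: M = 9.31×10⁻³
  candidate P: M = 3.61×10⁻³
  candidate F: M = 1.76×10⁻³
  candidate B: M = 1.49×10⁻³
  candidate X: M = 1.24×10⁻³
  candidate W: M = 1.23×10⁻³
Candidate Q ranks first.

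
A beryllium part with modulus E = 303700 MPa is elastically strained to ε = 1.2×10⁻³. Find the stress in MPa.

364 MPa

E = 303700 MPa = 303.7 GPa.
σ = E·ε = 303700 MPa × 1.2×10⁻³ = 364 MPa.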